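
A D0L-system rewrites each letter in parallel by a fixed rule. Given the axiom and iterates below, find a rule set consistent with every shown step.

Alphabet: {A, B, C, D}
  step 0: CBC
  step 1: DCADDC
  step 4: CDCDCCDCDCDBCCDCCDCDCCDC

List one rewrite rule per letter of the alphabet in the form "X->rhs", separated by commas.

A->DB, B->AD, C->DC, D->C

  step 0 ⇒ step 1: CBC ⇒ DC·AD·DC
    B ↦ AD
    C ↦ DC
    A ↦ DB  (constrained at step 1)
    D ↦ C  (constrained at step 1)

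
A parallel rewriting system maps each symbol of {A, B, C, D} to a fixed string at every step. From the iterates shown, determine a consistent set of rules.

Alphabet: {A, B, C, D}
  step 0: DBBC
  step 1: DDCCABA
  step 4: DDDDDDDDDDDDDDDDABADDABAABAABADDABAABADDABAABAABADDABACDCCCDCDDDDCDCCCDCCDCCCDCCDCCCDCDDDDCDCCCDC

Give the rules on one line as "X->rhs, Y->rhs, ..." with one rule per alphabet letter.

A->CDC, B->C, C->ABA, D->DD

  step 0 ⇒ step 1: DBBC ⇒ DD·C·C·ABA
    B ↦ C
    C ↦ ABA
    D ↦ DD
    A ↦ CDC  (constrained at step 1)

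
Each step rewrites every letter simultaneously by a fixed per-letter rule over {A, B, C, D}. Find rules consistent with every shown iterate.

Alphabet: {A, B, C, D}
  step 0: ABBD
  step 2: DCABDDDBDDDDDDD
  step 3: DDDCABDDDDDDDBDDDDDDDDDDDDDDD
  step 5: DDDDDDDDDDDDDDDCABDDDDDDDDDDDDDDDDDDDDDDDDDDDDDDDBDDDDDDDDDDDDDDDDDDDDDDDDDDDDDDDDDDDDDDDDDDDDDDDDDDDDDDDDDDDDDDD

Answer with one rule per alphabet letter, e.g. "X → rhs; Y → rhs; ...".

  step 2 ⇒ step 3: DCABDDDBDDDDDDD ⇒ DD·D·CA·BD·DD·DD·DD·BD·DD·DD·DD·DD·DD·DD·DD
    A ↦ CA
    B ↦ BD
    C ↦ D
    D ↦ DD

A->CA, B->BD, C->D, D->DD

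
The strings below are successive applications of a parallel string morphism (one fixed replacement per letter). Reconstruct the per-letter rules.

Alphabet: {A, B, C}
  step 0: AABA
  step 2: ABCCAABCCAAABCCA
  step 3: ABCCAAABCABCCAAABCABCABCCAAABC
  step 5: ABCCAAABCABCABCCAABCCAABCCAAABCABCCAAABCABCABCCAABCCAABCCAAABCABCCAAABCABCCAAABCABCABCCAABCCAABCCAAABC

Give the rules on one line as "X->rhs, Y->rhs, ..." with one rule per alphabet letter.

A->ABC, B->C, C->A

  step 2 ⇒ step 3: ABCCAABCCAAABCCA ⇒ ABC·C·A·A·ABC·ABC·C·A·A·ABC·ABC·ABC·C·A·A·ABC
    A ↦ ABC
    B ↦ C
    C ↦ A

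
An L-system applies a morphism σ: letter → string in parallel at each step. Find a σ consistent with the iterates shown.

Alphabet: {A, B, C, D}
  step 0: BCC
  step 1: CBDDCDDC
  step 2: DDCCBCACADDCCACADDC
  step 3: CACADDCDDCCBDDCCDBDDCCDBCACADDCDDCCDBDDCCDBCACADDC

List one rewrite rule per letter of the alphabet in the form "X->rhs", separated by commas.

  step 2 ⇒ step 3: DDCCBCACADDCCACADDC ⇒ CA·CA·DDC·DDC·CB·DDC·CDB·DDC·CDB·CA·CA·DDC·DDC·CDB·DDC·CDB·CA·CA·DDC
    A ↦ CDB
    B ↦ CB
    C ↦ DDC
    D ↦ CA

A->CDB, B->CB, C->DDC, D->CA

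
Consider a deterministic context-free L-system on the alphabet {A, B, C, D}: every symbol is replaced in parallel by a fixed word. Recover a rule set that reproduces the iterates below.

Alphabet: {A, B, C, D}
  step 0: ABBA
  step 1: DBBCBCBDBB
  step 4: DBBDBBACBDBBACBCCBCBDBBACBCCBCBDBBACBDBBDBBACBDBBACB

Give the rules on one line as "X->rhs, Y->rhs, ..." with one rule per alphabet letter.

  step 0 ⇒ step 1: ABBA ⇒ DBB·CB·CB·DBB
    A ↦ DBB
    B ↦ CB
    C ↦ A  (constrained at step 1)
    D ↦ C  (constrained at step 1)

A->DBB, B->CB, C->A, D->C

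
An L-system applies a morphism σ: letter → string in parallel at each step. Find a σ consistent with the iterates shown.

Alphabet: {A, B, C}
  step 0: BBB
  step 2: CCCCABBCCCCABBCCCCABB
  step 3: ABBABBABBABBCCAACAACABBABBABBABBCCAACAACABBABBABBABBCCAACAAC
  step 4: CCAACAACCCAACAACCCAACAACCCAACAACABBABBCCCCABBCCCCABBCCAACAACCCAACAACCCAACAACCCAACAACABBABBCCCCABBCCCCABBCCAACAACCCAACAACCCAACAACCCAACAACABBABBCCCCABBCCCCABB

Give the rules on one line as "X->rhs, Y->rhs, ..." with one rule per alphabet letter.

  step 3 ⇒ step 4: ABBABBABBABBCCAACAACABBABBABBABBCCAACAACABBABBABBABBCCAACAAC ⇒ CC·AAC·AAC·CC·AAC·AAC·CC·AAC·AAC·CC·AAC·AAC·ABB·ABB·CC·CC·ABB·CC·CC·ABB·CC·AAC·AAC·CC·AAC·AAC·CC·AAC·AAC·CC·AAC·AAC·ABB·ABB·CC·CC·ABB·CC·CC·ABB·CC·AAC·AAC·CC·AAC·AAC·CC·AAC·AAC·CC·AAC·AAC·ABB·ABB·CC·CC·ABB·CC·CC·ABB
    A ↦ CC
    B ↦ AAC
    C ↦ ABB

A->CC, B->AAC, C->ABB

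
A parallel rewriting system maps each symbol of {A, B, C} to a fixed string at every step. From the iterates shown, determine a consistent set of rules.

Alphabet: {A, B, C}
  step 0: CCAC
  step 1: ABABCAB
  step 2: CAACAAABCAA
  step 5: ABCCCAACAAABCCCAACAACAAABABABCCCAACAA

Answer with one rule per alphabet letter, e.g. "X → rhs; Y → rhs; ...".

A->C, B->AA, C->AB

  step 1 ⇒ step 2: ABABCAB ⇒ C·AA·C·AA·AB·C·AA
    A ↦ C
    B ↦ AA
    C ↦ AB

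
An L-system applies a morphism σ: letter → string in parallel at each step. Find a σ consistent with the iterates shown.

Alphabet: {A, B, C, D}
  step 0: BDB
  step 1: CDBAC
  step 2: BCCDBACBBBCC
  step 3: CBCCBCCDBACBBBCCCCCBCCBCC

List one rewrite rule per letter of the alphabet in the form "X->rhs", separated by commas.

  step 2 ⇒ step 3: BCCDBACBBBCC ⇒ C·BCC·BCC·DBA·C·BB·BCC·C·C·C·BCC·BCC
    A ↦ BB
    B ↦ C
    C ↦ BCC
    D ↦ DBA

A->BB, B->C, C->BCC, D->DBA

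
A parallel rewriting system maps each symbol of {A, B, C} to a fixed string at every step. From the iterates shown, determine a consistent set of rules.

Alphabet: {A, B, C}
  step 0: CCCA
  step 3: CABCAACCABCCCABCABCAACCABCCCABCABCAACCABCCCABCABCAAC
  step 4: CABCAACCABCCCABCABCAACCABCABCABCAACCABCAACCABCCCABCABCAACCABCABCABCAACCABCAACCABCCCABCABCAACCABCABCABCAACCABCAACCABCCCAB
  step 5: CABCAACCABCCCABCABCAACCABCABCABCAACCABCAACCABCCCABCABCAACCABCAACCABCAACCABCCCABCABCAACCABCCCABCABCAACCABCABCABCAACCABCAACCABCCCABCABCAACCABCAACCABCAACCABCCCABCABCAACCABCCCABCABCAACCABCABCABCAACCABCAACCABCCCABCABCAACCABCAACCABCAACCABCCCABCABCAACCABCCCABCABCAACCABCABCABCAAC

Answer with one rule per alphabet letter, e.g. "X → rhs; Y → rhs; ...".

A->C, B->AAC, C->CAB

  step 4 ⇒ step 5: CABCAACCABCCCABCABCAACCABCABCABCAACCABCAACCABCCCABCABCAACCABCABCABCAACCABCAACCABCCCABCABCAACCABCABCABCAACCABCAACCABCCCAB ⇒ CAB·C·AAC·CAB·C·C·CAB·CAB·C·AAC·CAB·CAB·CAB·C·AAC·CAB·C·AAC·CAB·C·C·CAB·CAB·C·AAC·CAB·C·AAC·CAB·C·AAC·CAB·C·C·CAB·CAB·C·AAC·CAB·C·C·CAB·CAB·C·AAC·CAB·CAB·CAB·C·AAC·CAB·C·AAC·CAB·C·C·CAB·CAB·C·AAC·CAB·C·AAC·CAB·C·AAC·CAB·C·C·CAB·CAB·C·AAC·CAB·C·C·CAB·CAB·C·AAC·CAB·CAB·CAB·C·AAC·CAB·C·AAC·CAB·C·C·CAB·CAB·C·AAC·CAB·C·AAC·CAB·C·AAC·CAB·C·C·CAB·CAB·C·AAC·CAB·C·C·CAB·CAB·C·AAC·CAB·CAB·CAB·C·AAC
    A ↦ C
    B ↦ AAC
    C ↦ CAB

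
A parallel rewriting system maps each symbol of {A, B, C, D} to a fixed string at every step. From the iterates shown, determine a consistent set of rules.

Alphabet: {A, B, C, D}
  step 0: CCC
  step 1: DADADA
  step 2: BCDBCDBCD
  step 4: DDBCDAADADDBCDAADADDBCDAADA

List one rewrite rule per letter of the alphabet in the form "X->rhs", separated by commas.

  step 1 ⇒ step 2: DADADA ⇒ BC·D·BC·D·BC·D
    A ↦ D
    D ↦ BC
    B ↦ AA  (constrained at step 2)
  step 0 ⇒ step 1: CCC ⇒ DA·DA·DA
    C ↦ DA

A->D, B->AA, C->DA, D->BC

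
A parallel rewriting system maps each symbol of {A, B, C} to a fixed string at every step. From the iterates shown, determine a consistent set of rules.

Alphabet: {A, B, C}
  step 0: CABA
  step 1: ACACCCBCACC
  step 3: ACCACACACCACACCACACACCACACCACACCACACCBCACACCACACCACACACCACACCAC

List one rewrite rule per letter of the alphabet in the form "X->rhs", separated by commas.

  step 0 ⇒ step 1: CABA ⇒ AC·ACC·CBC·ACC
    A ↦ ACC
    B ↦ CBC
    C ↦ AC

A->ACC, B->CBC, C->AC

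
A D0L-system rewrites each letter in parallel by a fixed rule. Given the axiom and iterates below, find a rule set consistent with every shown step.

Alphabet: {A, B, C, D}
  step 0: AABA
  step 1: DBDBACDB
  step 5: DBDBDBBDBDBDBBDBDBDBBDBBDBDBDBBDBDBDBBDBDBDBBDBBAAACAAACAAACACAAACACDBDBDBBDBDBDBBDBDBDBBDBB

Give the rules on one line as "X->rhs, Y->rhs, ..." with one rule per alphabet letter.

A->DB, B->AC, C->B, D->AA

  step 0 ⇒ step 1: AABA ⇒ DB·DB·AC·DB
    A ↦ DB
    B ↦ AC
    C ↦ B  (constrained at step 1)
    D ↦ AA  (constrained at step 1)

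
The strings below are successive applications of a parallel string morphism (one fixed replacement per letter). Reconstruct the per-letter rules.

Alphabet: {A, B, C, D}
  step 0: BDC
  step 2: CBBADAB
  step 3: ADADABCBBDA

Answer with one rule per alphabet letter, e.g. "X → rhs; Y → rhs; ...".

  step 2 ⇒ step 3: CBBADAB ⇒ A·DA·DA·B·CB·B·DA
    A ↦ B
    B ↦ DA
    C ↦ A
    D ↦ CB

A->B, B->DA, C->A, D->CB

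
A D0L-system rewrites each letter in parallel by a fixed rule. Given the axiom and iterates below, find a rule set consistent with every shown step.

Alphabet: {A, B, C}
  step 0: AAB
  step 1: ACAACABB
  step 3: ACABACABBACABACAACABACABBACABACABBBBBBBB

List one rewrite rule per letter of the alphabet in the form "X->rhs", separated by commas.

A->ACA, B->BB, C->B

  step 0 ⇒ step 1: AAB ⇒ ACA·ACA·BB
    A ↦ ACA
    B ↦ BB
    C ↦ B  (constrained at step 1)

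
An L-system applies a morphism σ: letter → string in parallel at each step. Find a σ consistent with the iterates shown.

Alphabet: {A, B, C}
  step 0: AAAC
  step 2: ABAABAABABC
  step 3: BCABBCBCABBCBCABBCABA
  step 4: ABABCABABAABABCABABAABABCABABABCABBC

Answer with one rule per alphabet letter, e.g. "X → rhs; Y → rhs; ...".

  step 3 ⇒ step 4: BCABBCBCABBCBCABBCABA ⇒ AB·A·BC·AB·AB·A·AB·A·BC·AB·AB·A·AB·A·BC·AB·AB·A·BC·AB·BC
    A ↦ BC
    B ↦ AB
    C ↦ A

A->BC, B->AB, C->A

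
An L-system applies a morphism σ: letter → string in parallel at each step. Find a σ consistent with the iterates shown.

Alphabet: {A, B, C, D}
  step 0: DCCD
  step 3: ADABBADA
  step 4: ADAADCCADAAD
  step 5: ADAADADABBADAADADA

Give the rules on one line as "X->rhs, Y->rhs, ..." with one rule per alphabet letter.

  step 4 ⇒ step 5: ADAADCCADAAD ⇒ AD·A·AD·AD·A·B·B·AD·A·AD·AD·A
    A ↦ AD
    C ↦ B
    D ↦ A
  step 3 ⇒ step 4: ADABBADA ⇒ AD·A·AD·C·C·AD·A·AD
    B ↦ C

A->AD, B->C, C->B, D->A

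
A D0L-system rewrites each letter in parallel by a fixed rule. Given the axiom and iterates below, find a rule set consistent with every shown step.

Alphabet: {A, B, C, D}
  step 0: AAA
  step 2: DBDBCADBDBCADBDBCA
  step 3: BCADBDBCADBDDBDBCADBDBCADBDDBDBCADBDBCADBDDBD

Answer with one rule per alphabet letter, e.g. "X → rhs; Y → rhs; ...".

A->BD, B->DBD, C->D, D->BCA

  step 2 ⇒ step 3: DBDBCADBDBCADBDBCA ⇒ BCA·DBD·BCA·DBD·D·BD·BCA·DBD·BCA·DBD·D·BD·BCA·DBD·BCA·DBD·D·BD
    A ↦ BD
    B ↦ DBD
    C ↦ D
    D ↦ BCA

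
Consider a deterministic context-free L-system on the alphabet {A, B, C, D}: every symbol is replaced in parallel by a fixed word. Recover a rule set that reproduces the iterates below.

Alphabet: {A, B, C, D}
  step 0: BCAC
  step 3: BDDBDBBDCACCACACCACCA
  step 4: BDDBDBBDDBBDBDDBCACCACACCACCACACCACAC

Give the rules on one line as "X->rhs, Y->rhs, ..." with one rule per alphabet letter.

A->C, B->BD, C->CA, D->DB

  step 3 ⇒ step 4: BDDBDBBDCACCACACCACCA ⇒ BD·DB·DB·BD·DB·BD·BD·DB·CA·C·CA·CA·C·CA·C·CA·CA·C·CA·CA·C
    A ↦ C
    B ↦ BD
    C ↦ CA
    D ↦ DB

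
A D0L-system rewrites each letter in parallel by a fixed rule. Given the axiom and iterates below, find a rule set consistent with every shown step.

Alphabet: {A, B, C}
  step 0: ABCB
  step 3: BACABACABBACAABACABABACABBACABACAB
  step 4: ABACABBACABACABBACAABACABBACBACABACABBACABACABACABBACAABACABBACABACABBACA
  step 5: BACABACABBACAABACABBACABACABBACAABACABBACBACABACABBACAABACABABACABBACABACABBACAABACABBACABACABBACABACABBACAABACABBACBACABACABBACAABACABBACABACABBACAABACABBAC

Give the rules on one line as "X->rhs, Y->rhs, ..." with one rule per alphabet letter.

  step 4 ⇒ step 5: ABACABBACABACABBACAABACABBACBACABACABBACABACABACABBACAABACABBACABACABBACA ⇒ BAC·A·BAC·AB·BAC·A·A·BAC·AB·BAC·A·BAC·AB·BAC·A·A·BAC·AB·BAC·BAC·A·BAC·AB·BAC·A·A·BAC·AB·A·BAC·AB·BAC·A·BAC·AB·BAC·A·A·BAC·AB·BAC·A·BAC·AB·BAC·A·BAC·AB·BAC·A·A·BAC·AB·BAC·BAC·A·BAC·AB·BAC·A·A·BAC·AB·BAC·A·BAC·AB·BAC·A·A·BAC·AB·BAC
    A ↦ BAC
    B ↦ A
    C ↦ AB

A->BAC, B->A, C->AB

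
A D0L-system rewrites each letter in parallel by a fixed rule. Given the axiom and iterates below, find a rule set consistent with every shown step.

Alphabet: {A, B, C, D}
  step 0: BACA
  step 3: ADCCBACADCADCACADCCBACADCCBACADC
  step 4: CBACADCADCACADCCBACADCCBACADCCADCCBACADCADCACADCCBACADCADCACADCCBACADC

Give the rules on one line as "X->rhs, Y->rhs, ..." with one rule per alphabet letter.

  step 3 ⇒ step 4: ADCCBACADCADCACADCCBACADCCBACADC ⇒ C·BAC·ADC·ADC·A·C·ADC·C·BAC·ADC·C·BAC·ADC·C·ADC·C·BAC·ADC·ADC·A·C·ADC·C·BAC·ADC·ADC·A·C·ADC·C·BAC·ADC
    A ↦ C
    B ↦ A
    C ↦ ADC
    D ↦ BAC

A->C, B->A, C->ADC, D->BAC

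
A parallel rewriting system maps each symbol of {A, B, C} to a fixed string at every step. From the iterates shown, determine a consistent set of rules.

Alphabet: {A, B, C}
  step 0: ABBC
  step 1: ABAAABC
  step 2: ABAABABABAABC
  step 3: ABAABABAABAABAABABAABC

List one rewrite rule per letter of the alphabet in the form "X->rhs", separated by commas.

  step 2 ⇒ step 3: ABAABABABAABC ⇒ AB·A·AB·AB·A·AB·A·AB·A·AB·AB·A·ABC
    A ↦ AB
    B ↦ A
    C ↦ ABC

A->AB, B->A, C->ABC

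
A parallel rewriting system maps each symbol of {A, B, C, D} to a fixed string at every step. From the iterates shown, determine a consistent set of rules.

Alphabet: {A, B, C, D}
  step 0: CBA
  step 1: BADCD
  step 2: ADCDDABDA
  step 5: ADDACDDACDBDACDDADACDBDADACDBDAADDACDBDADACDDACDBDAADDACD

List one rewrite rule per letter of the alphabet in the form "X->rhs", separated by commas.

  step 1 ⇒ step 2: BADCD ⇒ AD·CD·DA·B·DA
    A ↦ CD
    B ↦ AD
    C ↦ B
    D ↦ DA

A->CD, B->AD, C->B, D->DA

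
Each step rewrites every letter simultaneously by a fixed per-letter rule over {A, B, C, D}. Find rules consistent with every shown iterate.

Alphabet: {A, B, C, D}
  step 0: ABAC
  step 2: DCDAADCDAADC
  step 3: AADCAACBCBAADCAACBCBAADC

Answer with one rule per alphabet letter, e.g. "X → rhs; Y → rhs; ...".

A->CB, B->D, C->DC, D->AA

  step 2 ⇒ step 3: DCDAADCDAADC ⇒ AA·DC·AA·CB·CB·AA·DC·AA·CB·CB·AA·DC
    A ↦ CB
    C ↦ DC
    D ↦ AA
    B ↦ D  (constrained at step 0)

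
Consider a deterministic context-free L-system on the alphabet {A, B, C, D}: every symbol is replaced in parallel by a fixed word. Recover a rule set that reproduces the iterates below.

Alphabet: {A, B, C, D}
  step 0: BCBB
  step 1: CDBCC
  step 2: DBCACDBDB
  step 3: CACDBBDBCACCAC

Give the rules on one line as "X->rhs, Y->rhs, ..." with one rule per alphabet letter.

A->B, B->C, C->DB, D->CA

  step 2 ⇒ step 3: DBCACDBDB ⇒ CA·C·DB·B·DB·CA·C·CA·C
    A ↦ B
    B ↦ C
    C ↦ DB
    D ↦ CA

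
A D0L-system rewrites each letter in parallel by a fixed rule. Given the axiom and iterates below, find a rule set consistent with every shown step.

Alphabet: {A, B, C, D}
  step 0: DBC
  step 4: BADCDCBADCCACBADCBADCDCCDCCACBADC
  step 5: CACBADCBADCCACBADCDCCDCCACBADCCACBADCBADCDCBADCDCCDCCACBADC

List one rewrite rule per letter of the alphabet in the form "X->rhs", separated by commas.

A->C, B->CA, C->DC, D->BA

  step 4 ⇒ step 5: BADCDCBADCCACBADCBADCDCCDCCACBADC ⇒ CA·C·BA·DC·BA·DC·CA·C·BA·DC·DC·C·DC·CA·C·BA·DC·CA·C·BA·DC·BA·DC·DC·BA·DC·DC·C·DC·CA·C·BA·DC
    A ↦ C
    B ↦ CA
    C ↦ DC
    D ↦ BA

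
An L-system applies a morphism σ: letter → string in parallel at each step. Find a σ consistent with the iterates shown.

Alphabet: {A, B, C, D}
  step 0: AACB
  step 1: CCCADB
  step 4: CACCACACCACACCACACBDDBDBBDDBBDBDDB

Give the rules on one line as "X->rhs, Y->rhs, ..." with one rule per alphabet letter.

A->C, B->DB, C->CA, D->BD

  step 0 ⇒ step 1: AACB ⇒ C·C·CA·DB
    A ↦ C
    B ↦ DB
    C ↦ CA
    D ↦ BD  (constrained at step 1)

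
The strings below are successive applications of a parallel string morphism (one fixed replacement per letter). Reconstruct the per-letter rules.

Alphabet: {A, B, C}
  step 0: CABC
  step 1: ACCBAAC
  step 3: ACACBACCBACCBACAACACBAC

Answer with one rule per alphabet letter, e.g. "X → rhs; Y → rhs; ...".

A->CB, B->A, C->AC

  step 0 ⇒ step 1: CABC ⇒ AC·CB·A·AC
    A ↦ CB
    B ↦ A
    C ↦ AC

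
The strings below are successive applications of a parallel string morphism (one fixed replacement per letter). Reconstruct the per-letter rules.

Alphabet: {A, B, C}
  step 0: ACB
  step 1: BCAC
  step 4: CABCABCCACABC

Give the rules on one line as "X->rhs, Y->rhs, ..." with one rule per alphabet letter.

  step 0 ⇒ step 1: ACB ⇒ B·CA·C
    A ↦ B
    B ↦ C
    C ↦ CA

A->B, B->C, C->CA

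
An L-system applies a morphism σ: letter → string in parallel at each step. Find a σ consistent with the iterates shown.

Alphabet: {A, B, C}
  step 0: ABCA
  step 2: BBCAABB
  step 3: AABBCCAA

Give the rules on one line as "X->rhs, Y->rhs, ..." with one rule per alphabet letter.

  step 2 ⇒ step 3: BBCAABB ⇒ A·A·BB·C·C·A·A
    A ↦ C
    B ↦ A
    C ↦ BB

A->C, B->A, C->BB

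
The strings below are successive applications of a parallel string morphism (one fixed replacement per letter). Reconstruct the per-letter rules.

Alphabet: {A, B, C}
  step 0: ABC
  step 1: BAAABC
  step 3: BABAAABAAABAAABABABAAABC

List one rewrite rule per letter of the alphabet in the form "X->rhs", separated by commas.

  step 0 ⇒ step 1: ABC ⇒ BA·AA·BC
    A ↦ BA
    B ↦ AA
    C ↦ BC

A->BA, B->AA, C->BC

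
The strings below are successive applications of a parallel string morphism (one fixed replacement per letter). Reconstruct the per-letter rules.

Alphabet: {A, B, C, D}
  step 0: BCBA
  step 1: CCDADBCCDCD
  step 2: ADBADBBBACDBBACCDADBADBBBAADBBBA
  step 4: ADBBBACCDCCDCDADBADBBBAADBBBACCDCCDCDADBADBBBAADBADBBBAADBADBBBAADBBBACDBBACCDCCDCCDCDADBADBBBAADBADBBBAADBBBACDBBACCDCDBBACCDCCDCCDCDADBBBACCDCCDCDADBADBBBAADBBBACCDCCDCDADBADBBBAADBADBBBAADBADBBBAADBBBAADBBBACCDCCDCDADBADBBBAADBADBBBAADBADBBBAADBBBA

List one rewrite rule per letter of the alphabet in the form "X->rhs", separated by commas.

A->CD, B->CCD, C->ADB, D->BBA

  step 1 ⇒ step 2: CCDADBCCDCD ⇒ ADB·ADB·BBA·CD·BBA·CCD·ADB·ADB·BBA·ADB·BBA
    A ↦ CD
    B ↦ CCD
    C ↦ ADB
    D ↦ BBA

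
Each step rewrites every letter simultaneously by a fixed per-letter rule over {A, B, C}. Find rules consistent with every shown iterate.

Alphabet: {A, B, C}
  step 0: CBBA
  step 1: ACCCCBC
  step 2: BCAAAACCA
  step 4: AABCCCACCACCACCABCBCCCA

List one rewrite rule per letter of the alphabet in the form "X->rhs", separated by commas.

  step 1 ⇒ step 2: ACCCCBC ⇒ BC·A·A·A·A·CC·A
    A ↦ BC
    B ↦ CC
    C ↦ A

A->BC, B->CC, C->A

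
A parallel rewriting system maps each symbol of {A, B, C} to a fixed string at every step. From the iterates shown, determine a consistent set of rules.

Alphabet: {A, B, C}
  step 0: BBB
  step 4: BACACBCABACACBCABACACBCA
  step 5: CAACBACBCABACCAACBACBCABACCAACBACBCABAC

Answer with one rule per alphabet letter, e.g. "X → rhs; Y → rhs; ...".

  step 4 ⇒ step 5: BACACBCABACACBCABACACBCA ⇒ CA·AC·B·AC·B·CA·B·AC·CA·AC·B·AC·B·CA·B·AC·CA·AC·B·AC·B·CA·B·AC
    A ↦ AC
    B ↦ CA
    C ↦ B

A->AC, B->CA, C->B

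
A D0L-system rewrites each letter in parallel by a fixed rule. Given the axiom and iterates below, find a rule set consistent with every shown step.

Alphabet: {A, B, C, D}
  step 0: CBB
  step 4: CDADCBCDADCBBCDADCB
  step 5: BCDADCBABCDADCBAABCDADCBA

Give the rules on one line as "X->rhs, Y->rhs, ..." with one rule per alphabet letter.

A->DAD, B->A, C->B, D->C

  step 4 ⇒ step 5: CDADCBCDADCBBCDADCB ⇒ B·C·DAD·C·B·A·B·C·DAD·C·B·A·A·B·C·DAD·C·B·A
    A ↦ DAD
    B ↦ A
    C ↦ B
    D ↦ C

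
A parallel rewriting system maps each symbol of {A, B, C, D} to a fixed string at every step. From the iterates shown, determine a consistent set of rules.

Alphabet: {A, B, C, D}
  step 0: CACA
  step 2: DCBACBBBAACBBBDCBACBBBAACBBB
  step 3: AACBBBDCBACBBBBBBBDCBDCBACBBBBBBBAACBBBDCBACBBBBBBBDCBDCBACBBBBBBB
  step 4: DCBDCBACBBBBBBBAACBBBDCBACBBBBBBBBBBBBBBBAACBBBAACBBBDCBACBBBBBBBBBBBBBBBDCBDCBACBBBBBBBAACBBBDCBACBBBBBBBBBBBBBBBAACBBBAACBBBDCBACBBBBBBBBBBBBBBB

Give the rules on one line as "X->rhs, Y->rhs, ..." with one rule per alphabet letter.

  step 3 ⇒ step 4: AACBBBDCBACBBBBBBBDCBDCBACBBBBBBBAACBBBDCBACBBBBBBBDCBDCBACBBBBBBB ⇒ DCB·DCB·ACB·BB·BB·BB·A·ACB·BB·DCB·ACB·BB·BB·BB·BB·BB·BB·BB·A·ACB·BB·A·ACB·BB·DCB·ACB·BB·BB·BB·BB·BB·BB·BB·DCB·DCB·ACB·BB·BB·BB·A·ACB·BB·DCB·ACB·BB·BB·BB·BB·BB·BB·BB·A·ACB·BB·A·ACB·BB·DCB·ACB·BB·BB·BB·BB·BB·BB·BB
    A ↦ DCB
    B ↦ BB
    C ↦ ACB
    D ↦ A

A->DCB, B->BB, C->ACB, D->A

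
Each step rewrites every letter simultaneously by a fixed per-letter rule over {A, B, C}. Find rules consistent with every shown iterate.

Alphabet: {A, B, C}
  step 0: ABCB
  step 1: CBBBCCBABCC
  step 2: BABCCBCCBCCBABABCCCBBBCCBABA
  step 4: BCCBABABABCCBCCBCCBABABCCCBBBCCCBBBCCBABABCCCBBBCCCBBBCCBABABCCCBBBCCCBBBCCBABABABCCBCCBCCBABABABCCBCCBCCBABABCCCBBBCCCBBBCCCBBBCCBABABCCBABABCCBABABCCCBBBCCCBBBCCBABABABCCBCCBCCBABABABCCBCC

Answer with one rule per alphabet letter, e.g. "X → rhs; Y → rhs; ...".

A->CBB, B->BCC, C->BA

  step 1 ⇒ step 2: CBBBCCBABCC ⇒ BA·BCC·BCC·BCC·BA·BA·BCC·CBB·BCC·BA·BA
    A ↦ CBB
    B ↦ BCC
    C ↦ BA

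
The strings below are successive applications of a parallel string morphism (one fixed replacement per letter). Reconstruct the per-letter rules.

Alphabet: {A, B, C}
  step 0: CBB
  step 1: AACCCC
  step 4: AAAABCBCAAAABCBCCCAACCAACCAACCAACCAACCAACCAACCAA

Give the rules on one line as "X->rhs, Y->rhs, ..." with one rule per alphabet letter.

  step 0 ⇒ step 1: CBB ⇒ AA·CC·CC
    B ↦ CC
    C ↦ AA
    A ↦ BC  (constrained at step 1)

A->BC, B->CC, C->AA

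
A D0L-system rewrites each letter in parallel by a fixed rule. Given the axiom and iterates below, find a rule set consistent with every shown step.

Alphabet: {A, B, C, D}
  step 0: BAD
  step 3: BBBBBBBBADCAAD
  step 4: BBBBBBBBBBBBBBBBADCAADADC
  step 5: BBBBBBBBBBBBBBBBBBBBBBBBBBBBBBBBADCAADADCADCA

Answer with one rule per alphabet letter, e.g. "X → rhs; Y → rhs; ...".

A->AD, B->BB, C->A, D->C

  step 4 ⇒ step 5: BBBBBBBBBBBBBBBBADCAADADC ⇒ BB·BB·BB·BB·BB·BB·BB·BB·BB·BB·BB·BB·BB·BB·BB·BB·AD·C·A·AD·AD·C·AD·C·A
    A ↦ AD
    B ↦ BB
    C ↦ A
    D ↦ C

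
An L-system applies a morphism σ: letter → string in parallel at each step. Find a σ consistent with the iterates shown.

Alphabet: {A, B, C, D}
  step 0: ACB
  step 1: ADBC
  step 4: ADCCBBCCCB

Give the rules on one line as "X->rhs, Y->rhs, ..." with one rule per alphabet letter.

A->AD, B->C, C->B, D->CC

  step 0 ⇒ step 1: ACB ⇒ AD·B·C
    A ↦ AD
    B ↦ C
    C ↦ B
    D ↦ CC  (constrained at step 1)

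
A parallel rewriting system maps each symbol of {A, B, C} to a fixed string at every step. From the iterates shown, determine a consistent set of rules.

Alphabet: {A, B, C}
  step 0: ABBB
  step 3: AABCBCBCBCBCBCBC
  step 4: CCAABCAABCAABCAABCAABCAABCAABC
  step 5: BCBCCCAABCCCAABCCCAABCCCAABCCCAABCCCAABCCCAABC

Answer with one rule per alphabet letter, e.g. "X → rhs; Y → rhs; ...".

  step 4 ⇒ step 5: CCAABCAABCAABCAABCAABCAABCAABC ⇒ BC·BC·C·C·AA·BC·C·C·AA·BC·C·C·AA·BC·C·C·AA·BC·C·C·AA·BC·C·C·AA·BC·C·C·AA·BC
    A ↦ C
    B ↦ AA
    C ↦ BC

A->C, B->AA, C->BC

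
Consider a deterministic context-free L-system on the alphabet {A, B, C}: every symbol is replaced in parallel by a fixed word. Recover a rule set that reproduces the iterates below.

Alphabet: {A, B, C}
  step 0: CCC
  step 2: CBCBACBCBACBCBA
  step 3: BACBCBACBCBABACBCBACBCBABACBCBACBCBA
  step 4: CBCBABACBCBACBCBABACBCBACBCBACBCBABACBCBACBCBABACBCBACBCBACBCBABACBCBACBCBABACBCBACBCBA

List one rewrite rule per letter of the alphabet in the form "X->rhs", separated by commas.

  step 3 ⇒ step 4: BACBCBACBCBABACBCBACBCBABACBCBACBCBA ⇒ CBC·BA·BA·CBC·BA·CBC·BA·BA·CBC·BA·CBC·BA·CBC·BA·BA·CBC·BA·CBC·BA·BA·CBC·BA·CBC·BA·CBC·BA·BA·CBC·BA·CBC·BA·BA·CBC·BA·CBC·BA
    A ↦ BA
    B ↦ CBC
    C ↦ BA

A->BA, B->CBC, C->BA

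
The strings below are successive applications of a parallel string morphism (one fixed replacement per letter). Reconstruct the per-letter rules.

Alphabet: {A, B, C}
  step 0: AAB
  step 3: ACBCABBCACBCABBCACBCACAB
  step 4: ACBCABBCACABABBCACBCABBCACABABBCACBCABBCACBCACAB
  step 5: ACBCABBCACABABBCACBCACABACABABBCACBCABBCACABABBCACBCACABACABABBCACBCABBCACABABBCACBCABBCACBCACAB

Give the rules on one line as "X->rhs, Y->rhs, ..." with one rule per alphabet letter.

A->AC, B->AB, C->BC

  step 4 ⇒ step 5: ACBCABBCACABABBCACBCABBCACABABBCACBCABBCACBCACAB ⇒ AC·BC·AB·BC·AC·AB·AB·BC·AC·BC·AC·AB·AC·AB·AB·BC·AC·BC·AB·BC·AC·AB·AB·BC·AC·BC·AC·AB·AC·AB·AB·BC·AC·BC·AB·BC·AC·AB·AB·BC·AC·BC·AB·BC·AC·BC·AC·AB
    A ↦ AC
    B ↦ AB
    C ↦ BC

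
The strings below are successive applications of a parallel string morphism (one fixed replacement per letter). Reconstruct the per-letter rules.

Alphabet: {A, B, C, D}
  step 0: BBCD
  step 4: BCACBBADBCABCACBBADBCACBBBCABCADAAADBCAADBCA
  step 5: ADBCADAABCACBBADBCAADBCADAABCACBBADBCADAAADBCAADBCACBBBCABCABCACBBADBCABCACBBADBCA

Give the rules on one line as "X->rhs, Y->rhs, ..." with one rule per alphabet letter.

  step 4 ⇒ step 5: BCACBBADBCABCACBBADBCACBBBCABCADAAADBCAADBCA ⇒ A·D·BCA·D·A·A·BCA·CBB·A·D·BCA·A·D·BCA·D·A·A·BCA·CBB·A·D·BCA·D·A·A·A·D·BCA·A·D·BCA·CBB·BCA·BCA·BCA·CBB·A·D·BCA·BCA·CBB·A·D·BCA
    A ↦ BCA
    B ↦ A
    C ↦ D
    D ↦ CBB

A->BCA, B->A, C->D, D->CBB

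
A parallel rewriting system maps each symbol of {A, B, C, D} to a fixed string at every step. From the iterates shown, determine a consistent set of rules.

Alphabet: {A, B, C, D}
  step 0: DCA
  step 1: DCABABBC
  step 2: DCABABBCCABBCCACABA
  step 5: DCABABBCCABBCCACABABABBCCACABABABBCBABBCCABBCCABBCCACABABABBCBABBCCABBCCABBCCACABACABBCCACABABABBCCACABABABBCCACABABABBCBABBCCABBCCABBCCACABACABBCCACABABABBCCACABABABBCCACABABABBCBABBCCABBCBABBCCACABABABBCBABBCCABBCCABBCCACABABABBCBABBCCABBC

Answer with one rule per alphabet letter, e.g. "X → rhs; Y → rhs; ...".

A->BBC, B->CA, C->BA, D->DCA

  step 1 ⇒ step 2: DCABABBC ⇒ DCA·BA·BBC·CA·BBC·CA·CA·BA
    A ↦ BBC
    B ↦ CA
    C ↦ BA
    D ↦ DCA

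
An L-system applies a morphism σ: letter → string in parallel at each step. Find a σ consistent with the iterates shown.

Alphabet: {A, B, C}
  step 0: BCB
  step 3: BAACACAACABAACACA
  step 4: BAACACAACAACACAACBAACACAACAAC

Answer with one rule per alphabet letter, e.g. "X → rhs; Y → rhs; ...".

  step 3 ⇒ step 4: BAACACAACABAACACA ⇒ BA·AC·AC·A·AC·A·AC·AC·A·AC·BA·AC·AC·A·AC·A·AC
    A ↦ AC
    B ↦ BA
    C ↦ A

A->AC, B->BA, C->A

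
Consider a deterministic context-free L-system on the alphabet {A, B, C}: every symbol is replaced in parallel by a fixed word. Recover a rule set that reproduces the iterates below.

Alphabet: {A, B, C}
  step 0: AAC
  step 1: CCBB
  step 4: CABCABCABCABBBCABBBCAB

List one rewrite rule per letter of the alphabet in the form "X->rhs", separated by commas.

A->C, B->AB, C->BB

  step 0 ⇒ step 1: AAC ⇒ C·C·BB
    A ↦ C
    C ↦ BB
    B ↦ AB  (constrained at step 1)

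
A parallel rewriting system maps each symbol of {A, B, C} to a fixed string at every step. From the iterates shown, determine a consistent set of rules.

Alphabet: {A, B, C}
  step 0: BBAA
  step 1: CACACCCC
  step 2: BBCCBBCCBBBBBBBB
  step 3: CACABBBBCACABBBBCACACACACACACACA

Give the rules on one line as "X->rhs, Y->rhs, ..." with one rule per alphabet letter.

A->CC, B->CA, C->BB

  step 2 ⇒ step 3: BBCCBBCCBBBBBBBB ⇒ CA·CA·BB·BB·CA·CA·BB·BB·CA·CA·CA·CA·CA·CA·CA·CA
    B ↦ CA
    C ↦ BB
  step 0 ⇒ step 1: BBAA ⇒ CA·CA·CC·CC
    A ↦ CC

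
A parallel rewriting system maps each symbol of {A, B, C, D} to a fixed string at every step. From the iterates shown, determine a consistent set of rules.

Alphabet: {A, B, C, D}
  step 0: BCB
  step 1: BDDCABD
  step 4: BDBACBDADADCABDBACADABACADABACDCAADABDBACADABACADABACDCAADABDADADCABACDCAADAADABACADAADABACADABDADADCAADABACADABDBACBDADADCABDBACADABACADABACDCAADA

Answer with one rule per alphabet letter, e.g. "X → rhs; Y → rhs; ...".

  step 0 ⇒ step 1: BCB ⇒ BD·DCA·BD
    B ↦ BD
    C ↦ DCA
    A ↦ ADA  (constrained at step 1)
    D ↦ BAC  (constrained at step 1)

A->ADA, B->BD, C->DCA, D->BAC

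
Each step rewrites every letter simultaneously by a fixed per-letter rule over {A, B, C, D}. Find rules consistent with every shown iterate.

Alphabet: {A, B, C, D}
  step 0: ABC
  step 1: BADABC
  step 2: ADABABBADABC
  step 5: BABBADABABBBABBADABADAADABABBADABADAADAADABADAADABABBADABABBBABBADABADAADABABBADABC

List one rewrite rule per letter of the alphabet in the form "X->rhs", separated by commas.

A->B, B->ADA, C->BC, D->AB

  step 1 ⇒ step 2: BADABC ⇒ ADA·B·AB·B·ADA·BC
    A ↦ B
    B ↦ ADA
    C ↦ BC
    D ↦ AB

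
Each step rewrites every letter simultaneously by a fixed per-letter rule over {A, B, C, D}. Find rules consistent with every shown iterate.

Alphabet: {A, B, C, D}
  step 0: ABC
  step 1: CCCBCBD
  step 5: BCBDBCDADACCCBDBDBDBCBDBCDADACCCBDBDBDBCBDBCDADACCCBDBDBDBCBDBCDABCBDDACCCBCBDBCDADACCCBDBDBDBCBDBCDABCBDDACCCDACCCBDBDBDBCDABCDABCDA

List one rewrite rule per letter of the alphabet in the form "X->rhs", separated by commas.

A->CCC, B->BC, C->BD, D->DA

  step 0 ⇒ step 1: ABC ⇒ CCC·BC·BD
    A ↦ CCC
    B ↦ BC
    C ↦ BD
    D ↦ DA  (constrained at step 1)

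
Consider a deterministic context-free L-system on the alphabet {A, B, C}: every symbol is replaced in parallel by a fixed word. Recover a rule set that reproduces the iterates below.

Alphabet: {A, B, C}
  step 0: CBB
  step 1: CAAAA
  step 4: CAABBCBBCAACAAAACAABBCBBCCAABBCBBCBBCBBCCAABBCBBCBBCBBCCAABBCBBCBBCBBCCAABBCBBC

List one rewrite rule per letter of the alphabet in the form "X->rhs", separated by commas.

  step 0 ⇒ step 1: CBB ⇒ CAA·A·A
    B ↦ A
    C ↦ CAA
    A ↦ BBC  (constrained at step 1)

A->BBC, B->A, C->CAA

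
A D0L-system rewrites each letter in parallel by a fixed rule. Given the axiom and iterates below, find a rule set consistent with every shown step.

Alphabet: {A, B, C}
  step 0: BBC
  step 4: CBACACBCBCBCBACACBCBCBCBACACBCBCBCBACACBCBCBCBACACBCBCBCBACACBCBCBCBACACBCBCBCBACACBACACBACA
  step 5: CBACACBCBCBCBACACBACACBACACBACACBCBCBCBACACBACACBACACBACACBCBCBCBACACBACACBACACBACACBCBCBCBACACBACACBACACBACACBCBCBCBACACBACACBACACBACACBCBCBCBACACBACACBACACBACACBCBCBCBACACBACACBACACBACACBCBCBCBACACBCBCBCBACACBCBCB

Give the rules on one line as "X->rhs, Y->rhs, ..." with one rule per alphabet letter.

  step 4 ⇒ step 5: CBACACBCBCBCBACACBCBCBCBACACBCBCBCBACACBCBCBCBACACBCBCBCBACACBCBCBCBACACBCBCBCBACACBACACBACA ⇒ CB·ACA·CB·CB·CB·CB·ACA·CB·ACA·CB·ACA·CB·ACA·CB·CB·CB·CB·ACA·CB·ACA·CB·ACA·CB·ACA·CB·CB·CB·CB·ACA·CB·ACA·CB·ACA·CB·ACA·CB·CB·CB·CB·ACA·CB·ACA·CB·ACA·CB·ACA·CB·CB·CB·CB·ACA·CB·ACA·CB·ACA·CB·ACA·CB·CB·CB·CB·ACA·CB·ACA·CB·ACA·CB·ACA·CB·CB·CB·CB·ACA·CB·ACA·CB·ACA·CB·ACA·CB·CB·CB·CB·ACA·CB·CB·CB·CB·ACA·CB·CB·CB
    A ↦ CB
    B ↦ ACA
    C ↦ CB

A->CB, B->ACA, C->CB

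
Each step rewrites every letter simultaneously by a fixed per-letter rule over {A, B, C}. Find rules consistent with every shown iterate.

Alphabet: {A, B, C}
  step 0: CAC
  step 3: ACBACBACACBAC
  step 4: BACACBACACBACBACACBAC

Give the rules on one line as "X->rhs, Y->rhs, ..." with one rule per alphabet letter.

  step 3 ⇒ step 4: ACBACBACACBAC ⇒ B·AC·AC·B·AC·AC·B·AC·B·AC·AC·B·AC
    A ↦ B
    B ↦ AC
    C ↦ AC

A->B, B->AC, C->AC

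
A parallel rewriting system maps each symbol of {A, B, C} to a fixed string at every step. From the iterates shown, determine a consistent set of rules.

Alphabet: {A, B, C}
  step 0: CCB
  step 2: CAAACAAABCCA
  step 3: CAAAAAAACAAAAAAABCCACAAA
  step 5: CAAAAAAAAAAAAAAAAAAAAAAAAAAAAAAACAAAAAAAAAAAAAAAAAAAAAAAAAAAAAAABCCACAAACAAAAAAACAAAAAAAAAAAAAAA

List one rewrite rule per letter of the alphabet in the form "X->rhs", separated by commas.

A->AA, B->BC, C->CA

  step 2 ⇒ step 3: CAAACAAABCCA ⇒ CA·AA·AA·AA·CA·AA·AA·AA·BC·CA·CA·AA
    A ↦ AA
    B ↦ BC
    C ↦ CA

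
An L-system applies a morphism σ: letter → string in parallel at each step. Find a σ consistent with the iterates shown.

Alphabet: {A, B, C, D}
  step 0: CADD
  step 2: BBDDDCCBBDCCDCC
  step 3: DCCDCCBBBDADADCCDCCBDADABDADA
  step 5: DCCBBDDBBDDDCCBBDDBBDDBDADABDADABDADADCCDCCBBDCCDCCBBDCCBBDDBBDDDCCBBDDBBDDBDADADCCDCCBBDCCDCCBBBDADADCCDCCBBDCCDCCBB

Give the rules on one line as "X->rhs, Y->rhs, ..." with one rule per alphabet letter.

  step 2 ⇒ step 3: BBDDDCCBBDCCDCC ⇒ DCC·DCC·B·B·B·DA·DA·DCC·DCC·B·DA·DA·B·DA·DA
    B ↦ DCC
    C ↦ DA
    D ↦ B
    A ↦ BDD  (constrained at step 0)

A->BDD, B->DCC, C->DA, D->B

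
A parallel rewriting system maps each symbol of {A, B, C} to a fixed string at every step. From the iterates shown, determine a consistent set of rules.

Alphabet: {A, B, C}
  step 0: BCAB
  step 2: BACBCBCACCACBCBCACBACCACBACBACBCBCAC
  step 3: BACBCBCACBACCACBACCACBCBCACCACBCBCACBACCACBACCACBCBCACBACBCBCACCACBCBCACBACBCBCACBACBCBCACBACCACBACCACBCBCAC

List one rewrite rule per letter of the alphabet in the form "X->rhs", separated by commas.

A->BCB, B->BAC, C->CAC

  step 2 ⇒ step 3: BACBCBCACCACBCBCACBACCACBACBACBCBCAC ⇒ BAC·BCB·CAC·BAC·CAC·BAC·CAC·BCB·CAC·CAC·BCB·CAC·BAC·CAC·BAC·CAC·BCB·CAC·BAC·BCB·CAC·CAC·BCB·CAC·BAC·BCB·CAC·BAC·BCB·CAC·BAC·CAC·BAC·CAC·BCB·CAC
    A ↦ BCB
    B ↦ BAC
    C ↦ CAC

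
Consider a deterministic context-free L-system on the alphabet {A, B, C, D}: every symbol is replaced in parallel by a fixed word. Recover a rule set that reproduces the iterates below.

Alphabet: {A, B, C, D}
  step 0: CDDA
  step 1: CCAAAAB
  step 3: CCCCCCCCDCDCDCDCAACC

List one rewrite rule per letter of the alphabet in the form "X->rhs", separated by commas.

  step 0 ⇒ step 1: CDDA ⇒ CC·AA·AA·B
    A ↦ B
    C ↦ CC
    D ↦ AA
    B ↦ DC  (constrained at step 1)

A->B, B->DC, C->CC, D->AA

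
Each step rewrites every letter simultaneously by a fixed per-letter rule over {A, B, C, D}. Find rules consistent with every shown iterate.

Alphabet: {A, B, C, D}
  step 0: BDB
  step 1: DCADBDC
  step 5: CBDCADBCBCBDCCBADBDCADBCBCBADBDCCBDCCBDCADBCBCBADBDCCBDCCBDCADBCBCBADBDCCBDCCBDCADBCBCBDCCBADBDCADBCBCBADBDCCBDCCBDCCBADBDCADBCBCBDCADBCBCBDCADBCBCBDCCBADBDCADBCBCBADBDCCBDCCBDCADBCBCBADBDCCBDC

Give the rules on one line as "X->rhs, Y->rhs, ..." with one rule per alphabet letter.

A->CB, B->DC, C->CB, D->ADB

  step 0 ⇒ step 1: BDB ⇒ DC·ADB·DC
    B ↦ DC
    D ↦ ADB
    A ↦ CB  (constrained at step 1)
    C ↦ CB  (constrained at step 1)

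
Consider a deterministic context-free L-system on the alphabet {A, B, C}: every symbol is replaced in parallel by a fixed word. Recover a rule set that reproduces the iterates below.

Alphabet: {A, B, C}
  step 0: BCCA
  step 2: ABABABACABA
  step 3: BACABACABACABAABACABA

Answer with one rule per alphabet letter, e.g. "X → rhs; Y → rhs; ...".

A->BA, B->CA, C->A

  step 2 ⇒ step 3: ABABABACABA ⇒ BA·CA·BA·CA·BA·CA·BA·A·BA·CA·BA
    A ↦ BA
    B ↦ CA
    C ↦ A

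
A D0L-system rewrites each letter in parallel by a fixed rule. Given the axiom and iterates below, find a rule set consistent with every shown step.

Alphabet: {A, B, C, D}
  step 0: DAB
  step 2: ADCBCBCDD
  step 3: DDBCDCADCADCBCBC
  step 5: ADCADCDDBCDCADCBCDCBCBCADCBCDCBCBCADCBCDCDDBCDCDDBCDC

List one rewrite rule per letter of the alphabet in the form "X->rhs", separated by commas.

  step 2 ⇒ step 3: ADCBCBCDD ⇒ DD·BC·DC·A·DC·A·DC·BC·BC
    A ↦ DD
    B ↦ A
    C ↦ DC
    D ↦ BC

A->DD, B->A, C->DC, D->BC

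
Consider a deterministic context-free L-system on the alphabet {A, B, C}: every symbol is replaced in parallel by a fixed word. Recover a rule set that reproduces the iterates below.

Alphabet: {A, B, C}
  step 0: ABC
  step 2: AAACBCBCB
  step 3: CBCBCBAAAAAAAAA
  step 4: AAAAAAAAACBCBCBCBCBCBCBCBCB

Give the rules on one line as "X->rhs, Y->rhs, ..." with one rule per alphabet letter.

A->CB, B->AA, C->A

  step 3 ⇒ step 4: CBCBCBAAAAAAAAA ⇒ A·AA·A·AA·A·AA·CB·CB·CB·CB·CB·CB·CB·CB·CB
    A ↦ CB
    B ↦ AA
    C ↦ A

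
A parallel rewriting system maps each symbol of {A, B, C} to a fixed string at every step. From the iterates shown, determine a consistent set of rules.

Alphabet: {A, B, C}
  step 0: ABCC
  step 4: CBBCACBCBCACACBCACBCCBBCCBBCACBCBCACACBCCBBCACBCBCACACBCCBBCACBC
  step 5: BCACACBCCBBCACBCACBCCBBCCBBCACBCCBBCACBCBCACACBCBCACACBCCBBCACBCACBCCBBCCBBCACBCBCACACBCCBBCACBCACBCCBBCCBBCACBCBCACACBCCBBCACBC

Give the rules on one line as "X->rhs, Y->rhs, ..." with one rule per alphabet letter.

A->CB, B->AC, C->BC

  step 4 ⇒ step 5: CBBCACBCBCACACBCACBCCBBCCBBCACBCBCACACBCCBBCACBCBCACACBCCBBCACBC ⇒ BC·AC·AC·BC·CB·BC·AC·BC·AC·BC·CB·BC·CB·BC·AC·BC·CB·BC·AC·BC·BC·AC·AC·BC·BC·AC·AC·BC·CB·BC·AC·BC·AC·BC·CB·BC·CB·BC·AC·BC·BC·AC·AC·BC·CB·BC·AC·BC·AC·BC·CB·BC·CB·BC·AC·BC·BC·AC·AC·BC·CB·BC·AC·BC
    A ↦ CB
    B ↦ AC
    C ↦ BC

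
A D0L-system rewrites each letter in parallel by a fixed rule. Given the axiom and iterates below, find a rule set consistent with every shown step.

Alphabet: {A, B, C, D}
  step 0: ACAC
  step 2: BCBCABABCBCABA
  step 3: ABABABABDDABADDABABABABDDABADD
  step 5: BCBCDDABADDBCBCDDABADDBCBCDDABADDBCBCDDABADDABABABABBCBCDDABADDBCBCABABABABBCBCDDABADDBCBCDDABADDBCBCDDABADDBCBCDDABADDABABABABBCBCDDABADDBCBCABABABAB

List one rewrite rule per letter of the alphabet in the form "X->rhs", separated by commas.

A->DD, B->ABA, C->B, D->BC

  step 2 ⇒ step 3: BCBCABABCBCABA ⇒ ABA·B·ABA·B·DD·ABA·DD·ABA·B·ABA·B·DD·ABA·DD
    A ↦ DD
    B ↦ ABA
    C ↦ B
    D ↦ BC  (constrained at step 3)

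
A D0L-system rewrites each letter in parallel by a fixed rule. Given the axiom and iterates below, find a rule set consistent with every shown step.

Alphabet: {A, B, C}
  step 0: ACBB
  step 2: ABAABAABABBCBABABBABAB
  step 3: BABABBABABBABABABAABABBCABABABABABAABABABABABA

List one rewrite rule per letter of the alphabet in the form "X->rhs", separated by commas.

  step 2 ⇒ step 3: ABAABAABABBCBABABBABAB ⇒ B·ABA·B·B·ABA·B·B·ABA·B·ABA·ABA·BBC·ABA·B·ABA·B·ABA·ABA·B·ABA·B·ABA
    A ↦ B
    B ↦ ABA
    C ↦ BBC

A->B, B->ABA, C->BBC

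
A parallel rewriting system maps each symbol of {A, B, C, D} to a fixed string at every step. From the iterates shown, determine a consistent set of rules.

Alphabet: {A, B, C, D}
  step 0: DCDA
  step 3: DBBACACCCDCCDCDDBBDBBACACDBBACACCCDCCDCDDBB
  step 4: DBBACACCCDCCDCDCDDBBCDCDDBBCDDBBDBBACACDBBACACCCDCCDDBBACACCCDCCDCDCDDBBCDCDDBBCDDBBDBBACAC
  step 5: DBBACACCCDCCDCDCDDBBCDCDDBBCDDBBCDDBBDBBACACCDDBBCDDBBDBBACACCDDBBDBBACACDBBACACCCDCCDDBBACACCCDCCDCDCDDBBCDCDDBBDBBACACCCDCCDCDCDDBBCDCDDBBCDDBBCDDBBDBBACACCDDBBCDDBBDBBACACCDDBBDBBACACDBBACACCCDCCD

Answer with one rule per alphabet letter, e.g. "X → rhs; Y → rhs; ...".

A->C, B->AC, C->CD, D->DBB

  step 4 ⇒ step 5: DBBACACCCDCCDCDCDDBBCDCDDBBCDDBBDBBACACDBBACACCCDCCDDBBACACCCDCCDCDCDDBBCDCDDBBCDDBBDBBACAC ⇒ DBB·AC·AC·C·CD·C·CD·CD·CD·DBB·CD·CD·DBB·CD·DBB·CD·DBB·DBB·AC·AC·CD·DBB·CD·DBB·DBB·AC·AC·CD·DBB·DBB·AC·AC·DBB·AC·AC·C·CD·C·CD·DBB·AC·AC·C·CD·C·CD·CD·CD·DBB·CD·CD·DBB·DBB·AC·AC·C·CD·C·CD·CD·CD·DBB·CD·CD·DBB·CD·DBB·CD·DBB·DBB·AC·AC·CD·DBB·CD·DBB·DBB·AC·AC·CD·DBB·DBB·AC·AC·DBB·AC·AC·C·CD·C·CD
    A ↦ C
    B ↦ AC
    C ↦ CD
    D ↦ DBB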